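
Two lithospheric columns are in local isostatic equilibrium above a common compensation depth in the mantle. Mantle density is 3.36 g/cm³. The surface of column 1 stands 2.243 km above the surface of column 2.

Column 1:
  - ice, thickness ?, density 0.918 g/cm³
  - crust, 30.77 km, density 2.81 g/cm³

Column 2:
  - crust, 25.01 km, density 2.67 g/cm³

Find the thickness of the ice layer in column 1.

Take the compensation level at the base of the deeper column (depth z_c below the surface of column 1) and equate Σ ρ_i t_i down to z_c; mantle fills any gap and the z_c terms cancel.
Column 1: x×0.918 + 30.77×2.81 + (z_c − 30.77 − x)×3.36
Column 2: 2.243×0 + 25.01×2.67 + (z_c − 2.243 − 25.01)×3.36
The z_c×3.36 term appears on both sides and cancels. Collect the known terms of each column as K = Σ(ρt)_known − 3.36 × (depth of known layers): K_1 = 86.4637 − 3.36×30.77 = −16.9235; K_2 = 66.7767 − 3.36×(2.243 + 25.01) = −24.79338.
Balance: K_1 − x×(3.36 − 0.918) = K_2, so x = (K_1 − K_2)/(3.36 − 0.918) = 7.86988/2.442 = 3.22 km.

3.22 km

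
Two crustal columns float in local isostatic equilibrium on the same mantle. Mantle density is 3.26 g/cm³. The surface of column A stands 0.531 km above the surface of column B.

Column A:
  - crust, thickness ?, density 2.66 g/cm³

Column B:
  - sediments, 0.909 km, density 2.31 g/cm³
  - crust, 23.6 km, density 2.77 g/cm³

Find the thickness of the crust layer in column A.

23.6 km

Take the compensation level at the base of the deeper column (depth z_c below the surface of column A) and equate Σ ρ_i t_i down to z_c; mantle fills any gap and the z_c terms cancel.
Column A: x×2.66 + (z_c − 0 − x)×3.26
Column B: 0.531×0 + 0.909×2.31 + 23.6×2.77 + (z_c − 0.531 − 24.509)×3.26
The z_c×3.26 term appears on both sides and cancels. Collect the known terms of each column as K = Σ(ρt)_known − 3.26 × (depth of known layers): K_A = 0 − 3.26×0 = 0; K_B = 67.47179 − 3.26×(0.531 + 24.509) = −14.15861.
Balance: K_A − x×(3.26 − 2.66) = K_B, so x = (K_A − K_B)/(3.26 − 2.66) = 14.1586/0.6 = 23.6 km.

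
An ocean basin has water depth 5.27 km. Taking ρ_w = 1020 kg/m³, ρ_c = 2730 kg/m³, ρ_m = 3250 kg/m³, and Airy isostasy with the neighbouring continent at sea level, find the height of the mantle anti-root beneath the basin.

Isostatic balance requires: replacing crust with seawater at the top is compensated by replacing crust with mantle at the base: d (ρ_c − ρ_w) = a (ρ_m − ρ_c).
a = d (ρ_c − ρ_w)/(ρ_m − ρ_c) = 5.27 km × 1710/520 = 17.3 km.

17.3 km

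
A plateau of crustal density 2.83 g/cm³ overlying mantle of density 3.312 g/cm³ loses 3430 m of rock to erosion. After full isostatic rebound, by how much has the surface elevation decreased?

Rebound u = e ρ_c/ρ_m = 3430 m × 2.83/3.312 = 2931 m.
Net surface drop = e − u = 3430 m − 2931 m = e (ρ_m − ρ_c)/ρ_m = 499 m.

499 m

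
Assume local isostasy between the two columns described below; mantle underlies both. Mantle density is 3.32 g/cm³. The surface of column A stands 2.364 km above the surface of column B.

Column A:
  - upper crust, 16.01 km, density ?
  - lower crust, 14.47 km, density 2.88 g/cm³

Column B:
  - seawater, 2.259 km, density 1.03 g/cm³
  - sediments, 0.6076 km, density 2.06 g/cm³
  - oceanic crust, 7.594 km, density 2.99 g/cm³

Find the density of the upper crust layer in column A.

2.7 g/cm³

Take the compensation level at the base of the deeper column (depth z_c below the surface of column A) and equate Σ ρ_i t_i down to z_c; mantle fills any gap and the z_c terms cancel.
Column A: 16.01×ρ + 14.47×2.88 + (z_c − 30.48)×3.32
Column B: 2.364×0 + 2.259×1.03 + 0.6076×2.06 + 7.594×2.99 + (z_c − 2.364 − 10.4606)×3.32
The z_c×3.32 term appears on both sides and cancels. Collect the known terms of each column as K = Σ(ρt)_known − 3.32 × (depth of known layers): K_A = 41.6736 − 3.32×30.48 = −59.52; K_B = 26.284486 − 3.32×(2.364 + 10.4606) = −16.293186.
Balance: K_A + 16.01×ρ = K_B, so ρ = (K_B − K_A)/16.01 = 43.2268/16.01 = 2.7 g/cm³.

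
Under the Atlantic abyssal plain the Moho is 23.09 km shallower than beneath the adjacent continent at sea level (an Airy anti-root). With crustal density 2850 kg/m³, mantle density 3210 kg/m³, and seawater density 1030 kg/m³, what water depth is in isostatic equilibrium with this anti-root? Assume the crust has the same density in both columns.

Replacing a thickness d of crust by seawater at the top must be balanced by replacing crust with mantle at the base: d (ρ_c − ρ_w) = a (ρ_m − ρ_c).
d = a (ρ_m − ρ_c)/(ρ_c − ρ_w) = 23.09 km × 360/1820 = 4.57 km.

4.57 km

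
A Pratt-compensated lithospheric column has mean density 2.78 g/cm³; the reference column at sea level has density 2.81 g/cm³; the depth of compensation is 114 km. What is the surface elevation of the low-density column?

1.23 km

ρ_ref D = ρ (D + h) → h = D (ρ_ref − ρ)/ρ.
h = 114 km × (2.81 − 2.78)/2.78 = 1.23 km.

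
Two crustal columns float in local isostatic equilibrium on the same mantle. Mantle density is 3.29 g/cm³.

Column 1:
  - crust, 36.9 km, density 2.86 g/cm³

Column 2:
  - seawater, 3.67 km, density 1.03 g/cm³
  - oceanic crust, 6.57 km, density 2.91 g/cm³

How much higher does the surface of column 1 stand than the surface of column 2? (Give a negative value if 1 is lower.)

For any compensation level in the mantle, the mantle terms cancel and isostasy reduces to e = (Σt_1 − Σt_2) − (Σ(ρt)_1 − Σ(ρt)_2) / ρ_m.
Σt_1 = 36.9 km; Σt_2 = 10.24 km; Σ(ρt)_1 = 105.534; Σ(ρt)_2 = 22.8988 (in km·g/cm³).
e = (36.9 − 10.24) − (105.534 − 22.8988) / 3.29 = 1.54 km.

1.54 km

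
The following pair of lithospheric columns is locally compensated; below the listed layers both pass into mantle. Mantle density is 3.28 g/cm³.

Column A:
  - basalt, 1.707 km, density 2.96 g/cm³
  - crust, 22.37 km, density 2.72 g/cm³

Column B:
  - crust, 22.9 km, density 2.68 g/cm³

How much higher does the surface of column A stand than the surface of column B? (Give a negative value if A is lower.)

For any compensation level in the mantle, the mantle terms cancel and isostasy reduces to e = (Σt_A − Σt_B) − (Σ(ρt)_A − Σ(ρt)_B) / ρ_m.
Σt_A = 24.077 km; Σt_B = 22.9 km; Σ(ρt)_A = 65.89912; Σ(ρt)_B = 61.372 (in km·g/cm³).
e = (24.077 − 22.9) − (65.89912 − 61.372) / 3.28 = −0.203 km.

−0.203 km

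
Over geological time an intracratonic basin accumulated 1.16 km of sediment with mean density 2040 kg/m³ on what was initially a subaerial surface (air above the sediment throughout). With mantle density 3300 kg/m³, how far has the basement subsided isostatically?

0.717 km

Subaerial load: s = t ρ_sed / ρ_m = 1.16 km × 2040/3300 = 0.717 km.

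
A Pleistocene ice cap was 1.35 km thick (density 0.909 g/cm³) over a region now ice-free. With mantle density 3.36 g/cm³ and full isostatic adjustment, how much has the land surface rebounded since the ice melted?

Removing the load lets mantle flow back in; uplift u satisfies ρ_ice t = ρ_m u.
u = t ρ_ice/ρ_m = 1.35 km × 0.909/3.36 = 0.365 km.

0.365 km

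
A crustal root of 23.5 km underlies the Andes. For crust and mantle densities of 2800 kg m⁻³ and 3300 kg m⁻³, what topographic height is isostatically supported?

4.2 km

Isostatic balance requires: ρ_c h = (ρ_m − ρ_c) r.
h = r (ρ_m − ρ_c) / ρ_c = 23.5 km × (3300 − 2800) / 2800 = 4.2 km.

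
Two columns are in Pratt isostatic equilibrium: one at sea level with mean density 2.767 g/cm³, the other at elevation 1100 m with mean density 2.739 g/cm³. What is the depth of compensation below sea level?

ρ_ref D = ρ (D + h) → D (ρ_ref − ρ) = ρ h.
D = ρ h/(ρ_ref − ρ) = 2.739 × 1100 m/(2.767 − 2.739) = 108000 m.

108000 m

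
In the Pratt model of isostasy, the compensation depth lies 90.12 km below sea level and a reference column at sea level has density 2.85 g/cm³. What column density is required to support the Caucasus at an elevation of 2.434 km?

Pratt balance: ρ_ref D = ρ (D + h).
ρ = ρ_ref D/(D + h) = 2.85 × 90.12 km/(90.12 km + 2.434 km) = 2.78 g/cm³.

2.78 g/cm³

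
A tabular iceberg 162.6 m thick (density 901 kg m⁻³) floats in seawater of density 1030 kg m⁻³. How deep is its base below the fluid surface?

142 m

Draft d = t ρ_obj/ρ_fluid = 162.6 m × 901/1030 = 142 m.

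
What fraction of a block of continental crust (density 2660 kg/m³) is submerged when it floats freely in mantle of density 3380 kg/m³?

Submerged fraction = ρ_obj/ρ_fluid = 2660/3380 = 0.787.

0.787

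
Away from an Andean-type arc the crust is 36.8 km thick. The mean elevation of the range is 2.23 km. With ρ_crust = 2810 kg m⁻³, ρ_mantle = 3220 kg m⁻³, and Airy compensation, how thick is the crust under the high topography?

54.3 km

Root depth r = h ρ_c / (ρ_m − ρ_c) = 2.23 km × 2810 / 410 = 15.28 km.
Total thickness = T + h + r = 36.8 km + 2.23 km + 15.28 km = 54.3 km.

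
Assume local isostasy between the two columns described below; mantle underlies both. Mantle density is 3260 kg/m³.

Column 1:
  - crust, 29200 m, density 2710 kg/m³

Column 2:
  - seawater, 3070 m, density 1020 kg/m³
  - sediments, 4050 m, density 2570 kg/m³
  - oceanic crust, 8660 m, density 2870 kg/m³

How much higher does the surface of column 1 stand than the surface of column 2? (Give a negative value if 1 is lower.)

924 m

For any compensation level in the mantle, the mantle terms cancel and isostasy reduces to e = (Σt_1 − Σt_2) − (Σ(ρt)_1 − Σ(ρt)_2) / ρ_m.
Σt_1 = 29200 m; Σt_2 = 15780 m; Σ(ρt)_1 = 79132000; Σ(ρt)_2 = 38394100 (in m·kg/m³).
e = (29200 − 15780) − (79132000 − 38394100) / 3260 = 924 m.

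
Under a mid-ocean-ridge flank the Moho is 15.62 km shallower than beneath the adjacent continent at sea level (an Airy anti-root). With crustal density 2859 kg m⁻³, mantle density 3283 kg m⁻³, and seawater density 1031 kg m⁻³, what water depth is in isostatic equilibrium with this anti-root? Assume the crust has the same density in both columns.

3.62 km

Replacing a thickness d of crust by seawater at the top must be balanced by replacing crust with mantle at the base: d (ρ_c − ρ_w) = a (ρ_m − ρ_c).
d = a (ρ_m − ρ_c)/(ρ_c − ρ_w) = 15.62 km × 424/1828 = 3.62 km.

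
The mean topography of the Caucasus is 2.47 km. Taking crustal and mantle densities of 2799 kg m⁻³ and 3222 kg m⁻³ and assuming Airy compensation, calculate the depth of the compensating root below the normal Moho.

16.3 km

Equating mass per unit area of the two columns: the weight of the topography is balanced by the buoyancy of the root, ρ_c h = (ρ_m − ρ_c) r.
r = h · ρ_c / (ρ_m − ρ_c) = 2.47 km × 2799 / (3222 − 2799) = 16.3 km.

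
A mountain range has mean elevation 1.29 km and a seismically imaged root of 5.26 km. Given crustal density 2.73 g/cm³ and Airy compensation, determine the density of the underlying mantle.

3.4 g/cm³

Airy balance: ρ_c h = (ρ_m − ρ_c) r → ρ_m = ρ_c (1 + h/r).
ρ_m = 2.73 × (1 + 1.29 km/5.26 km) = 3.4 g/cm³.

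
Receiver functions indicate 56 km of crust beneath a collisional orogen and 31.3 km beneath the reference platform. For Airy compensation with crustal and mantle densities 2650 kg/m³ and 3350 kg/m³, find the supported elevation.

5.16 km

Excess crust Δ = 56 km − 31.3 km = 24.7 km, split between elevation h and root r with h + r = Δ.
Airy balance ρ_c h = (ρ_m − ρ_c) r gives r = h ρ_c/(ρ_m − ρ_c), so h (1 + ρ_c/(ρ_m − ρ_c)) = Δ, i.e. h = Δ (ρ_m − ρ_c)/ρ_m.
h = 24.7 km × 700/3350 = 5.16 km.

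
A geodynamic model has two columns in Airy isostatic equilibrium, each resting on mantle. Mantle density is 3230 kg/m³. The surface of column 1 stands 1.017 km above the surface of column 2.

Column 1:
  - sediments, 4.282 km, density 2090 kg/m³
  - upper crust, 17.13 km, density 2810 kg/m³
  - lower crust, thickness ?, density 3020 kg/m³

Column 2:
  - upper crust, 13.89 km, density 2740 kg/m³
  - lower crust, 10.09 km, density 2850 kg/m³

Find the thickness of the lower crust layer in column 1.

8.81 km

Take the compensation level at the base of the deeper column (depth z_c below the surface of column 1) and equate Σ ρ_i t_i down to z_c; mantle fills any gap and the z_c terms cancel.
Column 1: 4.282×2090 + 17.13×2810 + x×3020 + (z_c − 21.412 − x)×3230
Column 2: 1.017×0 + 13.89×2740 + 10.09×2850 + (z_c − 1.017 − 23.98)×3230
The z_c×3230 term appears on both sides and cancels. Collect the known terms of each column as K = Σ(ρt)_known − 3230 × (depth of known layers): K_1 = 57084.68 − 3230×21.412 = −12076.08; K_2 = 66815.1 − 3230×(1.017 + 23.98) = −13925.21.
Balance: K_1 − x×(3230 − 3020) = K_2, so x = (K_1 − K_2)/(3230 − 3020) = 1849.13/210 = 8.81 km.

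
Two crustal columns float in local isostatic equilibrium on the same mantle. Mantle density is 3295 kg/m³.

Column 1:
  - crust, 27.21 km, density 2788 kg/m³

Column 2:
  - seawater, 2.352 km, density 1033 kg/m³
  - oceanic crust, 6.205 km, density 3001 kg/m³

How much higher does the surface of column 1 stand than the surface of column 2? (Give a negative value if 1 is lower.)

2.02 km

For any compensation level in the mantle, the mantle terms cancel and isostasy reduces to e = (Σt_1 − Σt_2) − (Σ(ρt)_1 − Σ(ρt)_2) / ρ_m.
Σt_1 = 27.21 km; Σt_2 = 8.557 km; Σ(ρt)_1 = 75861.48; Σ(ρt)_2 = 21050.821 (in km·kg/m³).
e = (27.21 − 8.557) − (75861.48 − 21050.821) / 3295 = 2.02 km.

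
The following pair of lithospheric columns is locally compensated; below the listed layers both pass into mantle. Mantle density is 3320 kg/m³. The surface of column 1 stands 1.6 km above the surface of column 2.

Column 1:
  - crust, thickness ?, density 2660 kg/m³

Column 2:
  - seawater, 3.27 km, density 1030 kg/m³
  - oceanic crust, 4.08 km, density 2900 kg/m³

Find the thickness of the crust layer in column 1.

Take the compensation level at the base of the deeper column (depth z_c below the surface of column 1) and equate Σ ρ_i t_i down to z_c; mantle fills any gap and the z_c terms cancel.
Column 1: x×2660 + (z_c − 0 − x)×3320
Column 2: 1.6×0 + 3.27×1030 + 4.08×2900 + (z_c − 1.6 − 7.35)×3320
The z_c×3320 term appears on both sides and cancels. Collect the known terms of each column as K = Σ(ρt)_known − 3320 × (depth of known layers): K_1 = 0 − 3320×0 = 0; K_2 = 15200.1 − 3320×(1.6 + 7.35) = −14513.9.
Balance: K_1 − x×(3320 − 2660) = K_2, so x = (K_1 − K_2)/(3320 − 2660) = 14513.9/660 = 22 km.

22 km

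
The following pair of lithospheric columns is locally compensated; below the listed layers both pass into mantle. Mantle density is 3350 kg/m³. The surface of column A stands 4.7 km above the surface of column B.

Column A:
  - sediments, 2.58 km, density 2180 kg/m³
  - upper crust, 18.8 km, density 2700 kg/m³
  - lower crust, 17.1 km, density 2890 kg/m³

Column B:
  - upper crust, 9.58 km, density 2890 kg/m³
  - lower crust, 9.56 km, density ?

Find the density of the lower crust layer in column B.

3040 kg/m³

Take the compensation level at the base of the deeper column (depth z_c below the surface of column A) and equate Σ ρ_i t_i down to z_c; mantle fills any gap and the z_c terms cancel.
Column A: 2.58×2180 + 18.8×2700 + 17.1×2890 + (z_c − 38.48)×3350
Column B: 4.7×0 + 9.58×2890 + 9.56×ρ + (z_c − 4.7 − 19.14)×3350
The z_c×3350 term appears on both sides and cancels. Collect the known terms of each column as K = Σ(ρt)_known − 3350 × (depth of known layers): K_A = 105803.4 − 3350×38.48 = −23104.6; K_B = 27686.2 − 3350×(4.7 + 19.14) = −52177.8.
Balance: K_A = K_B + 9.56×ρ, so ρ = (K_A − K_B)/9.56 = 29073.2/9.56 = 3040 kg/m³.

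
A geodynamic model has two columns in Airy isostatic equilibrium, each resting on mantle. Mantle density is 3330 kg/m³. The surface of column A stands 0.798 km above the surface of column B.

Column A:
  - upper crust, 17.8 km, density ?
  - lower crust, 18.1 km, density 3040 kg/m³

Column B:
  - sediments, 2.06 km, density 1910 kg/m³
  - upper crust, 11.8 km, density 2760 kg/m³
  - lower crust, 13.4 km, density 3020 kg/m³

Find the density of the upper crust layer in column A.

2700 kg/m³

Take the compensation level at the base of the deeper column (depth z_c below the surface of column A) and equate Σ ρ_i t_i down to z_c; mantle fills any gap and the z_c terms cancel.
Column A: 17.8×ρ + 18.1×3040 + (z_c − 35.9)×3330
Column B: 0.798×0 + 2.06×1910 + 11.8×2760 + 13.4×3020 + (z_c − 0.798 − 27.26)×3330
The z_c×3330 term appears on both sides and cancels. Collect the known terms of each column as K = Σ(ρt)_known − 3330 × (depth of known layers): K_A = 55024 − 3330×35.9 = −64523; K_B = 76970.6 − 3330×(0.798 + 27.26) = −16462.54.
Balance: K_A + 17.8×ρ = K_B, so ρ = (K_B − K_A)/17.8 = 48060.5/17.8 = 2700 kg/m³.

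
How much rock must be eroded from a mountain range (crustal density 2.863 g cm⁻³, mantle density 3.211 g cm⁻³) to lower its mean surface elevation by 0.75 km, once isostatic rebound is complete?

6.92 km

Net drop Δ = e − u = e − e ρ_c/ρ_m = e (ρ_m − ρ_c)/ρ_m.
e = Δ ρ_m/(ρ_m − ρ_c) = 0.75 km × 3.211/0.348 = 6.92 km.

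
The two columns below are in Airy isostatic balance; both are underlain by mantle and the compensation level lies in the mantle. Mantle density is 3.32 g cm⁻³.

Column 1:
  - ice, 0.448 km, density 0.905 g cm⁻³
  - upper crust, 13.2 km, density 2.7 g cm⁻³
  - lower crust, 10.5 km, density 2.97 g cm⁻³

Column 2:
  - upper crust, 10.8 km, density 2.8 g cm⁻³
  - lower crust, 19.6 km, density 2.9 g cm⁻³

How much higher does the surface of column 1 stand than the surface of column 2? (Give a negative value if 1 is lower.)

−0.273 km

For any compensation level in the mantle, the mantle terms cancel and isostasy reduces to e = (Σt_1 − Σt_2) − (Σ(ρt)_1 − Σ(ρt)_2) / ρ_m.
Σt_1 = 24.148 km; Σt_2 = 30.4 km; Σ(ρt)_1 = 67.23044; Σ(ρt)_2 = 87.08 (in km·g cm⁻³).
e = (24.148 − 30.4) − (67.23044 − 87.08) / 3.32 = −0.273 km.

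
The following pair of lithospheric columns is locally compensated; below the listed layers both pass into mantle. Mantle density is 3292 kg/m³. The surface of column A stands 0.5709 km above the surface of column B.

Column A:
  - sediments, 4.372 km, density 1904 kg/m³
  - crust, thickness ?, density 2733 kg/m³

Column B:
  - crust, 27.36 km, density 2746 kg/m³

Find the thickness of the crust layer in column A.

19.2 km

Take the compensation level at the base of the deeper column (depth z_c below the surface of column A) and equate Σ ρ_i t_i down to z_c; mantle fills any gap and the z_c terms cancel.
Column A: 4.372×1904 + x×2733 + (z_c − 4.372 − x)×3292
Column B: 0.5709×0 + 27.36×2746 + (z_c − 0.5709 − 27.36)×3292
The z_c×3292 term appears on both sides and cancels. Collect the known terms of each column as K = Σ(ρt)_known − 3292 × (depth of known layers): K_A = 8324.288 − 3292×4.372 = −6068.336; K_B = 75130.56 − 3292×(0.5709 + 27.36) = −16817.9628.
Balance: K_A − x×(3292 − 2733) = K_B, so x = (K_A − K_B)/(3292 − 2733) = 10749.6/559 = 19.2 km.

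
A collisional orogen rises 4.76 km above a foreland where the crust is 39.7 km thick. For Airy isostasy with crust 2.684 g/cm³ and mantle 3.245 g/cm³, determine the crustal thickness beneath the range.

Root depth r = h ρ_c / (ρ_m − ρ_c) = 4.76 km × 2.684 / 0.561 = 22.77 km.
Total thickness = T + h + r = 39.7 km + 4.76 km + 22.77 km = 67.2 km.

67.2 km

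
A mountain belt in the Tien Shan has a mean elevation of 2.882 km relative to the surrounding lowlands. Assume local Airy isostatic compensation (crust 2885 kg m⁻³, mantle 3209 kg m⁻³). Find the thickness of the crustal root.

25.7 km

In Airy isostatic equilibrium: the weight of the topography is balanced by the buoyancy of the root, ρ_c h = (ρ_m − ρ_c) r.
r = h · ρ_c / (ρ_m − ρ_c) = 2.882 km × 2885 / (3209 − 2885) = 25.7 km.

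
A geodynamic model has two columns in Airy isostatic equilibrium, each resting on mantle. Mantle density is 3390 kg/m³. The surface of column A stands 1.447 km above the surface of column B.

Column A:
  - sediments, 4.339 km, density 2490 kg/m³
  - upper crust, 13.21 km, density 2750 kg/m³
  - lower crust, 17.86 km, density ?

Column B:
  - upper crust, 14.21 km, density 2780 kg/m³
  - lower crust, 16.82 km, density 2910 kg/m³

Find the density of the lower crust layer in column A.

Take the compensation level at the base of the deeper column (depth z_c below the surface of column A) and equate Σ ρ_i t_i down to z_c; mantle fills any gap and the z_c terms cancel.
Column A: 4.339×2490 + 13.21×2750 + 17.86×ρ + (z_c − 35.409)×3390
Column B: 1.447×0 + 14.21×2780 + 16.82×2910 + (z_c − 1.447 − 31.03)×3390
The z_c×3390 term appears on both sides and cancels. Collect the known terms of each column as K = Σ(ρt)_known − 3390 × (depth of known layers): K_A = 47131.61 − 3390×35.409 = −72904.9; K_B = 88450 − 3390×(1.447 + 31.03) = −21647.03.
Balance: K_A + 17.86×ρ = K_B, so ρ = (K_B − K_A)/17.86 = 51257.9/17.86 = 2870 kg/m³.

2870 kg/m³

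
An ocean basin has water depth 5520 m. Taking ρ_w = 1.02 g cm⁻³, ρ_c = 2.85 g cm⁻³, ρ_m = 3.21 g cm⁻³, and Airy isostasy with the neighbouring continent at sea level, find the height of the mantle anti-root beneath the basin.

Equating mass per unit area of the two columns: replacing crust with seawater at the top is compensated by replacing crust with mantle at the base: d (ρ_c − ρ_w) = a (ρ_m − ρ_c).
a = d (ρ_c − ρ_w)/(ρ_m − ρ_c) = 5520 m × 1.83/0.36 = 28100 m.

28100 m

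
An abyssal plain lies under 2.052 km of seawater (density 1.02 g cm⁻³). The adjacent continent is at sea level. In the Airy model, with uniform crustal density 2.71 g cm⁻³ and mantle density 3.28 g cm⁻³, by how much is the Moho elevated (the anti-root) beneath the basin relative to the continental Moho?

6.08 km

By Archimedes' principle applied to the lithosphere: replacing crust with seawater at the top is compensated by replacing crust with mantle at the base: d (ρ_c − ρ_w) = a (ρ_m − ρ_c).
a = d (ρ_c − ρ_w)/(ρ_m − ρ_c) = 2.052 km × 1.69/0.57 = 6.08 km.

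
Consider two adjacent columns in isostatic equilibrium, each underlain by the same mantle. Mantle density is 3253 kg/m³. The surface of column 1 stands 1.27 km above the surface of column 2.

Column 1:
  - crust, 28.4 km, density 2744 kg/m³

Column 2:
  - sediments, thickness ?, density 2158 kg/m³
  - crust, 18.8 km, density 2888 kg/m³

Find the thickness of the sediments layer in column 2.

3.16 km

Take the compensation level at the base of the deeper column (depth z_c below the surface of column 1) and equate Σ ρ_i t_i down to z_c; mantle fills any gap and the z_c terms cancel.
Column 1: 28.4×2744 + (z_c − 28.4)×3253
Column 2: 1.27×0 + x×2158 + 18.8×2888 + (z_c − 1.27 − 18.8 − x)×3253
The z_c×3253 term appears on both sides and cancels. Collect the known terms of each column as K = Σ(ρt)_known − 3253 × (depth of known layers): K_1 = 77929.6 − 3253×28.4 = −14455.6; K_2 = 54294.4 − 3253×(1.27 + 18.8) = −10993.31.
Balance: K_1 = K_2 − x×(3253 − 2158), so x = (K_2 − K_1)/(3253 − 2158) = 3462.29/1095 = 3.16 km.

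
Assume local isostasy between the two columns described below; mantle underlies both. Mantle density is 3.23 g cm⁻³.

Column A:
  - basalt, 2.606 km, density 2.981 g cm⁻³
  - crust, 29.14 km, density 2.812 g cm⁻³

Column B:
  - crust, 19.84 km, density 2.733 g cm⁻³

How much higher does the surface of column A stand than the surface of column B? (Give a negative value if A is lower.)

0.919 km

For any compensation level in the mantle, the mantle terms cancel and isostasy reduces to e = (Σt_A − Σt_B) − (Σ(ρt)_A − Σ(ρt)_B) / ρ_m.
Σt_A = 31.746 km; Σt_B = 19.84 km; Σ(ρt)_A = 89.710166; Σ(ρt)_B = 54.22272 (in km·g cm⁻³).
e = (31.746 − 19.84) − (89.710166 − 54.22272) / 3.23 = 0.919 km.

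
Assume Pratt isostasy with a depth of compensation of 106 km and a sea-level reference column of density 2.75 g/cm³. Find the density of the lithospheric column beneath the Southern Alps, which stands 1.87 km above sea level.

Pratt balance: ρ_ref D = ρ (D + h).
ρ = ρ_ref D/(D + h) = 2.75 × 106 km/(106 km + 1.87 km) = 2.7 g/cm³.

2.7 g/cm³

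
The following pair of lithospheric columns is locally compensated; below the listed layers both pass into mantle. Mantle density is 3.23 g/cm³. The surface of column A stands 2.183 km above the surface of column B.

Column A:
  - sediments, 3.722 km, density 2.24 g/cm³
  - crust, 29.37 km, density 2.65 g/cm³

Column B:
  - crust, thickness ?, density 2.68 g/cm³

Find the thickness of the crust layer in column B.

24.9 km

Take the compensation level at the base of the deeper column (depth z_c below the surface of column A) and equate Σ ρ_i t_i down to z_c; mantle fills any gap and the z_c terms cancel.
Column A: 3.722×2.24 + 29.37×2.65 + (z_c − 33.092)×3.23
Column B: 2.183×0 + x×2.68 + (z_c − 2.183 − 0 − x)×3.23
The z_c×3.23 term appears on both sides and cancels. Collect the known terms of each column as K = Σ(ρt)_known − 3.23 × (depth of known layers): K_A = 86.16778 − 3.23×33.092 = −20.71938; K_B = 0 − 3.23×(2.183 + 0) = −7.05109.
Balance: K_A = K_B − x×(3.23 − 2.68), so x = (K_B − K_A)/(3.23 − 2.68) = 13.6683/0.55 = 24.9 km.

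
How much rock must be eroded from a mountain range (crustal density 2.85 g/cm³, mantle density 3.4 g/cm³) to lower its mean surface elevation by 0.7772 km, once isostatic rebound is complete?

4.8 km

Net drop Δ = e − u = e − e ρ_c/ρ_m = e (ρ_m − ρ_c)/ρ_m.
e = Δ ρ_m/(ρ_m − ρ_c) = 0.7772 km × 3.4/0.55 = 4.8 km.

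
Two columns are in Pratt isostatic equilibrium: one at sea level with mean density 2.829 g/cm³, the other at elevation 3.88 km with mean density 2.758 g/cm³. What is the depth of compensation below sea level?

ρ_ref D = ρ (D + h) → D (ρ_ref − ρ) = ρ h.
D = ρ h/(ρ_ref − ρ) = 2.758 × 3.88 km/(2.829 − 2.758) = 151 km.

151 km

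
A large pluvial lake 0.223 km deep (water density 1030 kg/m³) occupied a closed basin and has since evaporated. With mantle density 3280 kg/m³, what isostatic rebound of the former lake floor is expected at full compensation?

u = d ρ_w/ρ_m = 0.223 km × 1030/3280 = 0.07 km.

0.07 km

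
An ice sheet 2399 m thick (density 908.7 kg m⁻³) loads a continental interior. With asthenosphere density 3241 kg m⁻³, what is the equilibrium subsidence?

673 m

Isostatic balance requires: the ice load ρ_ice t is balanced by mantle displaced below, ρ_m s.
s = t ρ_ice / ρ_m = 2399 m × 908.7/3241 = 673 m.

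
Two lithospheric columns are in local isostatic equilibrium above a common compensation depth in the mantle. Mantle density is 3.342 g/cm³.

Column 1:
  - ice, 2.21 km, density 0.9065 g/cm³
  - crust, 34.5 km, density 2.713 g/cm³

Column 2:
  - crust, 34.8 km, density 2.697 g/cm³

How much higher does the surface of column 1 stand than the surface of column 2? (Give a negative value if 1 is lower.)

For any compensation level in the mantle, the mantle terms cancel and isostasy reduces to e = (Σt_1 − Σt_2) − (Σ(ρt)_1 − Σ(ρt)_2) / ρ_m.
Σt_1 = 36.71 km; Σt_2 = 34.8 km; Σ(ρt)_1 = 95.601865; Σ(ρt)_2 = 93.8556 (in km·g/cm³).
e = (36.71 − 34.8) − (95.601865 − 93.8556) / 3.342 = 1.39 km.

1.39 km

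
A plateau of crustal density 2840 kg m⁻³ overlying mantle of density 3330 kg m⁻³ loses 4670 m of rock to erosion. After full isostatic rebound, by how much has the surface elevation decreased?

Rebound u = e ρ_c/ρ_m = 4670 m × 2840/3330 = 3983 m.
Net surface drop = e − u = 4670 m − 3983 m = e (ρ_m − ρ_c)/ρ_m = 687 m.

687 m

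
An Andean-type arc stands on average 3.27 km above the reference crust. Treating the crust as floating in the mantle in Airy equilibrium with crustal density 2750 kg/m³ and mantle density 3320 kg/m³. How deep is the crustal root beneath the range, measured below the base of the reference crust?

15.8 km

Isostatic balance requires: the weight of the topography is balanced by the buoyancy of the root, ρ_c h = (ρ_m − ρ_c) r.
r = h · ρ_c / (ρ_m − ρ_c) = 3.27 km × 2750 / (3320 − 2750) = 15.8 km.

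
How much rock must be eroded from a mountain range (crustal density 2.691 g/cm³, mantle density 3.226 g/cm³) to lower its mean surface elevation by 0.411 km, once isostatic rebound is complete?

Net drop Δ = e − u = e − e ρ_c/ρ_m = e (ρ_m − ρ_c)/ρ_m.
e = Δ ρ_m/(ρ_m − ρ_c) = 0.411 km × 3.226/0.535 = 2.48 km.

2.48 km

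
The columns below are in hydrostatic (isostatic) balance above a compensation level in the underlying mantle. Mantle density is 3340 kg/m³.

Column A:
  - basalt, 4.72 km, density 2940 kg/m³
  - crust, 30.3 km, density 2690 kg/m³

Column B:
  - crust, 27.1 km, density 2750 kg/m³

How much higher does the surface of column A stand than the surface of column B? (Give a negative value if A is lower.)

For any compensation level in the mantle, the mantle terms cancel and isostasy reduces to e = (Σt_A − Σt_B) − (Σ(ρt)_A − Σ(ρt)_B) / ρ_m.
Σt_A = 35.02 km; Σt_B = 27.1 km; Σ(ρt)_A = 95383.8; Σ(ρt)_B = 74525 (in km·kg/m³).
e = (35.02 − 27.1) − (95383.8 − 74525) / 3340 = 1.67 km.

1.67 km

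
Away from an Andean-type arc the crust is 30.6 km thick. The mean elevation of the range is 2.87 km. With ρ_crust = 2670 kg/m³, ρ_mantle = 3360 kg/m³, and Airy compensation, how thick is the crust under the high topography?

44.6 km

Root depth r = h ρ_c / (ρ_m − ρ_c) = 2.87 km × 2670 / 690 = 11.11 km.
Total thickness = T + h + r = 30.6 km + 2.87 km + 11.11 km = 44.6 km.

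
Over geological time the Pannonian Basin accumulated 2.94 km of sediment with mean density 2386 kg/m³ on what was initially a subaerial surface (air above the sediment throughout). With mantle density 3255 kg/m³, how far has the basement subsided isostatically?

2.16 km

Subaerial load: s = t ρ_sed / ρ_m = 2.94 km × 2386/3255 = 2.16 km.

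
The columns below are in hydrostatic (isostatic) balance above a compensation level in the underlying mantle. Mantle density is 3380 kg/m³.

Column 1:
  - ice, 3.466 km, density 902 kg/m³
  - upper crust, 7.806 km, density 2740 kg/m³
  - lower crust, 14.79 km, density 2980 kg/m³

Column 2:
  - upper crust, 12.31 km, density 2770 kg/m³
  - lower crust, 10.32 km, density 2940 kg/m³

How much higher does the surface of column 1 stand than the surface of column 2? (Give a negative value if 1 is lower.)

For any compensation level in the mantle, the mantle terms cancel and isostasy reduces to e = (Σt_1 − Σt_2) − (Σ(ρt)_1 − Σ(ρt)_2) / ρ_m.
Σt_1 = 26.062 km; Σt_2 = 22.63 km; Σ(ρt)_1 = 68588.972; Σ(ρt)_2 = 64439.5 (in km·kg/m³).
e = (26.062 − 22.63) − (68588.972 − 64439.5) / 3380 = 2.2 km.

2.2 km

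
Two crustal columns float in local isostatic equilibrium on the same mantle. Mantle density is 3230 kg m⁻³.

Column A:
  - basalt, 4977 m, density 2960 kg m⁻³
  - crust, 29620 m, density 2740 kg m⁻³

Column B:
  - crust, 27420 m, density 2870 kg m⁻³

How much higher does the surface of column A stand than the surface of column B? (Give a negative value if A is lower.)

1850 m

For any compensation level in the mantle, the mantle terms cancel and isostasy reduces to e = (Σt_A − Σt_B) − (Σ(ρt)_A − Σ(ρt)_B) / ρ_m.
Σt_A = 34597 m; Σt_B = 27420 m; Σ(ρt)_A = 95890720; Σ(ρt)_B = 78695400 (in m·kg m⁻³).
e = (34597 − 27420) − (95890720 − 78695400) / 3230 = 1850 m.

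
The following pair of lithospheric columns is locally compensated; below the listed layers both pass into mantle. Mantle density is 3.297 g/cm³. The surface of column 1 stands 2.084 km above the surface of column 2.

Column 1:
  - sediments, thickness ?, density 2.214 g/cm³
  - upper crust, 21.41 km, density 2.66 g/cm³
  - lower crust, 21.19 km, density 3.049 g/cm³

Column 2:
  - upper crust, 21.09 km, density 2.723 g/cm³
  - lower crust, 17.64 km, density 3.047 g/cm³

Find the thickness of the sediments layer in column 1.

Take the compensation level at the base of the deeper column (depth z_c below the surface of column 1) and equate Σ ρ_i t_i down to z_c; mantle fills any gap and the z_c terms cancel.
Column 1: x×2.214 + 21.41×2.66 + 21.19×3.049 + (z_c − 42.6 − x)×3.297
Column 2: 2.084×0 + 21.09×2.723 + 17.64×3.047 + (z_c − 2.084 − 38.73)×3.297
The z_c×3.297 term appears on both sides and cancels. Collect the known terms of each column as K = Σ(ρt)_known − 3.297 × (depth of known layers): K_1 = 121.55891 − 3.297×42.6 = −18.89329; K_2 = 111.17715 − 3.297×(2.084 + 38.73) = −23.386608.
Balance: K_1 − x×(3.297 − 2.214) = K_2, so x = (K_1 − K_2)/(3.297 − 2.214) = 4.49332/1.083 = 4.15 km.

4.15 km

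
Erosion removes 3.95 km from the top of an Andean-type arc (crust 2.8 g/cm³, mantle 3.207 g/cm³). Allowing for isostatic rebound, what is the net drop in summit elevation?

0.501 km

Rebound u = e ρ_c/ρ_m = 3.95 km × 2.8/3.207 = 3.449 km.
Net surface drop = e − u = 3.95 km − 3.449 km = e (ρ_m − ρ_c)/ρ_m = 0.501 km.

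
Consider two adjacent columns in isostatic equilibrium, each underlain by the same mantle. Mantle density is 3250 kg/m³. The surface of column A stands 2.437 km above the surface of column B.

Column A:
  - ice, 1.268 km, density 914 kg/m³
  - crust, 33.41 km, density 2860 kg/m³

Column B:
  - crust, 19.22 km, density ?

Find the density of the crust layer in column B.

2830 kg/m³

Take the compensation level at the base of the deeper column (depth z_c below the surface of column A) and equate Σ ρ_i t_i down to z_c; mantle fills any gap and the z_c terms cancel.
Column A: 1.268×914 + 33.41×2860 + (z_c − 34.678)×3250
Column B: 2.437×0 + 19.22×ρ + (z_c − 2.437 − 19.22)×3250
The z_c×3250 term appears on both sides and cancels. Collect the known terms of each column as K = Σ(ρt)_known − 3250 × (depth of known layers): K_A = 96711.552 − 3250×34.678 = −15991.948; K_B = 0 − 3250×(2.437 + 19.22) = −70385.25.
Balance: K_A = K_B + 19.22×ρ, so ρ = (K_A − K_B)/19.22 = 54393.3/19.22 = 2830 kg/m³.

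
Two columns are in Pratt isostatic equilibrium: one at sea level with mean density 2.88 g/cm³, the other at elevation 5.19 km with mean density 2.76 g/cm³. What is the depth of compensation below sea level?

119 km

ρ_ref D = ρ (D + h) → D (ρ_ref − ρ) = ρ h.
D = ρ h/(ρ_ref − ρ) = 2.76 × 5.19 km/(2.88 − 2.76) = 119 km.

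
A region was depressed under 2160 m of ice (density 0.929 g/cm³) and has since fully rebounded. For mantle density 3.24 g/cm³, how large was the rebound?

Removing the load lets mantle flow back in; uplift u satisfies ρ_ice t = ρ_m u.
u = t ρ_ice/ρ_m = 2160 m × 0.929/3.24 = 619 m.

619 m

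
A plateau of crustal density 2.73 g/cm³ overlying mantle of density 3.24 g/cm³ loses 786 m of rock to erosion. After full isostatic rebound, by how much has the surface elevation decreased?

Rebound u = e ρ_c/ρ_m = 786 m × 2.73/3.24 = 662.3 m.
Net surface drop = e − u = 786 m − 662.3 m = e (ρ_m − ρ_c)/ρ_m = 124 m.

124 m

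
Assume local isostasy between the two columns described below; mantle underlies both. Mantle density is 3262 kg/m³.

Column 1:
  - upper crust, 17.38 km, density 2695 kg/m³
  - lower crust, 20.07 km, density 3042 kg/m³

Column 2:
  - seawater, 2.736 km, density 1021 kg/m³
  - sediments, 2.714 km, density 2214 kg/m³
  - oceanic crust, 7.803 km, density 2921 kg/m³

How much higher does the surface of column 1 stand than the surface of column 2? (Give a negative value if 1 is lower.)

0.807 km

For any compensation level in the mantle, the mantle terms cancel and isostasy reduces to e = (Σt_1 − Σt_2) − (Σ(ρt)_1 − Σ(ρt)_2) / ρ_m.
Σt_1 = 37.45 km; Σt_2 = 13.253 km; Σ(ρt)_1 = 107892.04; Σ(ρt)_2 = 31594.815 (in km·kg/m³).
e = (37.45 − 13.253) − (107892.04 − 31594.815) / 3262 = 0.807 km.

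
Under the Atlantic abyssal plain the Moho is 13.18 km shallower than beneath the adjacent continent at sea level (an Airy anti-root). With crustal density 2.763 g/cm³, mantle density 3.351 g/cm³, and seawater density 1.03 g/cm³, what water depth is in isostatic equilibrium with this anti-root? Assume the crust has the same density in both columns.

4.47 km

Replacing a thickness d of crust by seawater at the top must be balanced by replacing crust with mantle at the base: d (ρ_c − ρ_w) = a (ρ_m − ρ_c).
d = a (ρ_m − ρ_c)/(ρ_c − ρ_w) = 13.18 km × 0.588/1.733 = 4.47 km.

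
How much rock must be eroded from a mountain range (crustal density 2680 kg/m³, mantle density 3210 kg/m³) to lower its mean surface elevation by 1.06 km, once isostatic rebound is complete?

Net drop Δ = e − u = e − e ρ_c/ρ_m = e (ρ_m − ρ_c)/ρ_m.
e = Δ ρ_m/(ρ_m − ρ_c) = 1.06 km × 3210/530 = 6.42 km.

6.42 km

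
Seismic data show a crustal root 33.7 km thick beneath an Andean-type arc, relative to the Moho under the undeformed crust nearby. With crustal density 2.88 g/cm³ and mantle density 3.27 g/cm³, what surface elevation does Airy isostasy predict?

4.56 km

For local isostatic compensation: ρ_c h = (ρ_m − ρ_c) r.
h = r (ρ_m − ρ_c) / ρ_c = 33.7 km × (3.27 − 2.88) / 2.88 = 4.56 km.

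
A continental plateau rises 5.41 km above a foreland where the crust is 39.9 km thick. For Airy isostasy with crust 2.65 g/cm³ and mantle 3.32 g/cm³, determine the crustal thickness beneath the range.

Root depth r = h ρ_c / (ρ_m − ρ_c) = 5.41 km × 2.65 / 0.67 = 21.4 km.
Total thickness = T + h + r = 39.9 km + 5.41 km + 21.4 km = 66.7 km.

66.7 km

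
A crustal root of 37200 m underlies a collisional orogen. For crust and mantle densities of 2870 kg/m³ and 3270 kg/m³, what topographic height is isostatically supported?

Balancing pressure at the compensation depth: ρ_c h = (ρ_m − ρ_c) r.
h = r (ρ_m − ρ_c) / ρ_c = 37200 m × (3270 − 2870) / 2870 = 5180 m.

5180 m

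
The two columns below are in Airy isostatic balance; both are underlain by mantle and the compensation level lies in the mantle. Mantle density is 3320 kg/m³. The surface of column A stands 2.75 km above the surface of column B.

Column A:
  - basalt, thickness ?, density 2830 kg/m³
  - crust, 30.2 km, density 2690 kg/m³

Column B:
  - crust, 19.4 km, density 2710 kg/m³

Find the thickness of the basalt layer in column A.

Take the compensation level at the base of the deeper column (depth z_c below the surface of column A) and equate Σ ρ_i t_i down to z_c; mantle fills any gap and the z_c terms cancel.
Column A: x×2830 + 30.2×2690 + (z_c − 30.2 − x)×3320
Column B: 2.75×0 + 19.4×2710 + (z_c − 2.75 − 19.4)×3320
The z_c×3320 term appears on both sides and cancels. Collect the known terms of each column as K = Σ(ρt)_known − 3320 × (depth of known layers): K_A = 81238 − 3320×30.2 = −19026; K_B = 52574 − 3320×(2.75 + 19.4) = −20964.
Balance: K_A − x×(3320 − 2830) = K_B, so x = (K_A − K_B)/(3320 − 2830) = 1938/490 = 3.96 km.

3.96 km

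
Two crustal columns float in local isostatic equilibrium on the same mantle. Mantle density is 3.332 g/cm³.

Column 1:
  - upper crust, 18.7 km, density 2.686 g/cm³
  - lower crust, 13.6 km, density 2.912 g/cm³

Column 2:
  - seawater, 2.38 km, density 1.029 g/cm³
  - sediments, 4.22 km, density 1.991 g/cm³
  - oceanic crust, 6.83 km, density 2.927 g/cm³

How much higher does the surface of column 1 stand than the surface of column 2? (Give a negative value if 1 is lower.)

1.17 km

For any compensation level in the mantle, the mantle terms cancel and isostasy reduces to e = (Σt_1 − Σt_2) − (Σ(ρt)_1 − Σ(ρt)_2) / ρ_m.
Σt_1 = 32.3 km; Σt_2 = 13.43 km; Σ(ρt)_1 = 89.8314; Σ(ρt)_2 = 30.84245 (in km·g/cm³).
e = (32.3 − 13.43) − (89.8314 − 30.84245) / 3.332 = 1.17 km.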